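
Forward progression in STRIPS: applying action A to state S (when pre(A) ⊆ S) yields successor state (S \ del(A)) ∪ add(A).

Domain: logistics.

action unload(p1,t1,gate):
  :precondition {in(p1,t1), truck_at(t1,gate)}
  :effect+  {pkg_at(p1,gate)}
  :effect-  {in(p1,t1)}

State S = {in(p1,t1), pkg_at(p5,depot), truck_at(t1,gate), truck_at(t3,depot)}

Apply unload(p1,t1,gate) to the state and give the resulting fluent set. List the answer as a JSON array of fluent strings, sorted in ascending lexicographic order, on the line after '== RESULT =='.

Progress:
  pre ⊆ S: {in(p1,t1), truck_at(t1,gate)} ⊆ S  — applicable
  S \ del = {pkg_at(p5,depot), truck_at(t1,gate), truck_at(t3,depot)}
  ∪ add   = {pkg_at(p1,gate), pkg_at(p5,depot), truck_at(t1,gate), truck_at(t3,depot)}

== RESULT ==
["pkg_at(p1,gate)", "pkg_at(p5,depot)", "truck_at(t1,gate)", "truck_at(t3,depot)"]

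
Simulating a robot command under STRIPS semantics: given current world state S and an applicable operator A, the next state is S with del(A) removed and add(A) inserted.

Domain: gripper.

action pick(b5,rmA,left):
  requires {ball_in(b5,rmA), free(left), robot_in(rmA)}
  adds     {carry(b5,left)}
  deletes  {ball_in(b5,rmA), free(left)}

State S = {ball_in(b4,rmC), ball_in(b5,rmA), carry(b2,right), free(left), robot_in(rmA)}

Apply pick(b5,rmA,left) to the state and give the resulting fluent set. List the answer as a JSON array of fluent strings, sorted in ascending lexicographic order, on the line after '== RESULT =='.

Progress:
  pre ⊆ S: {ball_in(b5,rmA), free(left), robot_in(rmA)} ⊆ S  — applicable
  S \ del = {ball_in(b4,rmC), carry(b2,right), robot_in(rmA)}
  ∪ add   = {ball_in(b4,rmC), carry(b2,right), carry(b5,left), robot_in(rmA)}

== RESULT ==
["ball_in(b4,rmC)", "carry(b2,right)", "carry(b5,left)", "robot_in(rmA)"]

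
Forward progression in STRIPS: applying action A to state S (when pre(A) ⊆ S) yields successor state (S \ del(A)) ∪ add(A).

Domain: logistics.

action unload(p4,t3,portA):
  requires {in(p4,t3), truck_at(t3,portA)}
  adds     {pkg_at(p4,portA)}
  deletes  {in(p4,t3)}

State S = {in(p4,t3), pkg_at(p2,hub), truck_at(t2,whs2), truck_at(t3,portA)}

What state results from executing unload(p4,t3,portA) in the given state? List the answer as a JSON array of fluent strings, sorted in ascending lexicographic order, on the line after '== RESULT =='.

Progress:
  pre ⊆ S: {in(p4,t3), truck_at(t3,portA)} ⊆ S  — applicable
  S \ del = {pkg_at(p2,hub), truck_at(t2,whs2), truck_at(t3,portA)}
  ∪ add   = {pkg_at(p2,hub), pkg_at(p4,portA), truck_at(t2,whs2), truck_at(t3,portA)}

== RESULT ==
["pkg_at(p2,hub)", "pkg_at(p4,portA)", "truck_at(t2,whs2)", "truck_at(t3,portA)"]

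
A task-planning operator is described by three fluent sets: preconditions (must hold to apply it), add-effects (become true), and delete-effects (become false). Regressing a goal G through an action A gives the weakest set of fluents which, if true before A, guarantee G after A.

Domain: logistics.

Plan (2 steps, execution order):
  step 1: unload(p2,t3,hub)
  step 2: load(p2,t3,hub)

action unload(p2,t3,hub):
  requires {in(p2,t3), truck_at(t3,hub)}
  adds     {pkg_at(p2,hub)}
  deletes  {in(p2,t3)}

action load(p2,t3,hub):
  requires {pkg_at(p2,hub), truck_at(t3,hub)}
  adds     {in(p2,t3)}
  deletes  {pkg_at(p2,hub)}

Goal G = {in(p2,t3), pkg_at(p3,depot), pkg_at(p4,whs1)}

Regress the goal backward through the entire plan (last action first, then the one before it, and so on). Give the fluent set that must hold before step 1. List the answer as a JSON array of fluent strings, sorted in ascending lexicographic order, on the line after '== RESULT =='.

Work backward from the goal:
  through step 2 (load(p2,t3,hub)): drop {in(p2,t3)}, keep {pkg_at(p3,depot), pkg_at(p4,whs1)}, require {pkg_at(p2,hub), truck_at(t3,hub)}
    → {pkg_at(p2,hub), pkg_at(p3,depot), pkg_at(p4,whs1), truck_at(t3,hub)}
  through step 1 (unload(p2,t3,hub)): drop {pkg_at(p2,hub)}, keep {pkg_at(p3,depot), pkg_at(p4,whs1), truck_at(t3,hub)}, require {in(p2,t3), truck_at(t3,hub)}
    → {in(p2,t3), pkg_at(p3,depot), pkg_at(p4,whs1), truck_at(t3,hub)}

== RESULT ==
["in(p2,t3)", "pkg_at(p3,depot)", "pkg_at(p4,whs1)", "truck_at(t3,hub)"]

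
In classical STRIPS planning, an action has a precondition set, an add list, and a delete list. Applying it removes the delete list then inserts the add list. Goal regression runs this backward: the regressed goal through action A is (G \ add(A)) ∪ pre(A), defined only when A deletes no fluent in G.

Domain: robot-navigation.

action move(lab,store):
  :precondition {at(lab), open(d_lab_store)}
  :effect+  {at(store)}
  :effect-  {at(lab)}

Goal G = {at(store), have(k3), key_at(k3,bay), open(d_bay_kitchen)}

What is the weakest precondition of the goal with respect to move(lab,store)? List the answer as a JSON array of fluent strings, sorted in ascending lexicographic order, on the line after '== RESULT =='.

Regress:
  G ∩ del = {}  (empty — regression defined)
  G \ add = {at(store), have(k3), key_at(k3,bay), open(d_bay_kitchen)} \ {at(store)} = {have(k3), key_at(k3,bay), open(d_bay_kitchen)}
  ∪ pre   = {have(k3), key_at(k3,bay), open(d_bay_kitchen)} ∪ {at(lab), open(d_lab_store)}
          = {at(lab), have(k3), key_at(k3,bay), open(d_bay_kitchen), open(d_lab_store)}

== RESULT ==
["at(lab)", "have(k3)", "key_at(k3,bay)", "open(d_bay_kitchen)", "open(d_lab_store)"]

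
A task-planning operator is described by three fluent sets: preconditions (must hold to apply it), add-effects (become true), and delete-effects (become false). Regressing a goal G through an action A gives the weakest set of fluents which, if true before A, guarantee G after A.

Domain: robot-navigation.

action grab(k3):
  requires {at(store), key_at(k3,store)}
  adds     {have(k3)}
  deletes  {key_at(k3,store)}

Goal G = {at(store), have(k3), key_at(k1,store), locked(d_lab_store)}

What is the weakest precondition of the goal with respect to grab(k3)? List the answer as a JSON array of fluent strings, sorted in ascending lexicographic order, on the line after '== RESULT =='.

Compute (G \ add) ∪ pre:
  G ∩ del = {}  (empty — regression defined)
  G \ add = {at(store), have(k3), key_at(k1,store), locked(d_lab_store)} \ {have(k3)} = {at(store), key_at(k1,store), locked(d_lab_store)}
  ∪ pre   = {at(store), key_at(k1,store), locked(d_lab_store)} ∪ {at(store), key_at(k3,store)}
          = {at(store), key_at(k1,store), key_at(k3,store), locked(d_lab_store)}

== RESULT ==
["at(store)", "key_at(k1,store)", "key_at(k3,store)", "locked(d_lab_store)"]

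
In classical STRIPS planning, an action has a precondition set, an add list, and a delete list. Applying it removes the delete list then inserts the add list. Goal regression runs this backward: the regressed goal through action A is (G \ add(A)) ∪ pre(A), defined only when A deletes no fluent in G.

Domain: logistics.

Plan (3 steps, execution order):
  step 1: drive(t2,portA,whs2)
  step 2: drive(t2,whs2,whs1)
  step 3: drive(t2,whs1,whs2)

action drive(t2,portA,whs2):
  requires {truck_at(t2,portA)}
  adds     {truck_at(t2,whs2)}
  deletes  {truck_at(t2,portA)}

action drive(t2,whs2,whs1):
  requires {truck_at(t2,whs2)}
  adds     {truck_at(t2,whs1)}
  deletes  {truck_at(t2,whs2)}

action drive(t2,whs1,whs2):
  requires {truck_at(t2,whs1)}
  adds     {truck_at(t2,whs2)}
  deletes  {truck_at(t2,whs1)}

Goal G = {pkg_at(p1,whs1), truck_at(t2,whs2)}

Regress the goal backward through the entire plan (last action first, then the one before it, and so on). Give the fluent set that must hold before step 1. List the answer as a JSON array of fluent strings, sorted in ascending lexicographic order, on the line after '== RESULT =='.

Regress step by step:
  through step 3 (drive(t2,whs1,whs2)): drop {truck_at(t2,whs2)}, keep {pkg_at(p1,whs1)}, require {truck_at(t2,whs1)}
    → {pkg_at(p1,whs1), truck_at(t2,whs1)}
  through step 2 (drive(t2,whs2,whs1)): drop {truck_at(t2,whs1)}, keep {pkg_at(p1,whs1)}, require {truck_at(t2,whs2)}
    → {pkg_at(p1,whs1), truck_at(t2,whs2)}
  through step 1 (drive(t2,portA,whs2)): drop {truck_at(t2,whs2)}, keep {pkg_at(p1,whs1)}, require {truck_at(t2,portA)}
    → {pkg_at(p1,whs1), truck_at(t2,portA)}

== RESULT ==
["pkg_at(p1,whs1)", "truck_at(t2,portA)"]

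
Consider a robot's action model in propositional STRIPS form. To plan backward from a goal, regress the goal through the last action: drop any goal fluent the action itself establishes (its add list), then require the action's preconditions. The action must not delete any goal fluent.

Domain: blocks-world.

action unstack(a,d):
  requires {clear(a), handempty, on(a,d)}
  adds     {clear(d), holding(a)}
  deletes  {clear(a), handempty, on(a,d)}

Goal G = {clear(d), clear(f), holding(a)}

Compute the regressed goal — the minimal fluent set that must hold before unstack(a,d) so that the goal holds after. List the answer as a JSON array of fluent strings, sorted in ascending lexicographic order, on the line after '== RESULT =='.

Compute (G \ add) ∪ pre:
  G ∩ del = {}  (empty — regression defined)
  G \ add = {clear(d), clear(f), holding(a)} \ {clear(d), holding(a)} = {clear(f)}
  ∪ pre   = {clear(f)} ∪ {clear(a), handempty, on(a,d)}
          = {clear(a), clear(f), handempty, on(a,d)}

== RESULT ==
["clear(a)", "clear(f)", "handempty", "on(a,d)"]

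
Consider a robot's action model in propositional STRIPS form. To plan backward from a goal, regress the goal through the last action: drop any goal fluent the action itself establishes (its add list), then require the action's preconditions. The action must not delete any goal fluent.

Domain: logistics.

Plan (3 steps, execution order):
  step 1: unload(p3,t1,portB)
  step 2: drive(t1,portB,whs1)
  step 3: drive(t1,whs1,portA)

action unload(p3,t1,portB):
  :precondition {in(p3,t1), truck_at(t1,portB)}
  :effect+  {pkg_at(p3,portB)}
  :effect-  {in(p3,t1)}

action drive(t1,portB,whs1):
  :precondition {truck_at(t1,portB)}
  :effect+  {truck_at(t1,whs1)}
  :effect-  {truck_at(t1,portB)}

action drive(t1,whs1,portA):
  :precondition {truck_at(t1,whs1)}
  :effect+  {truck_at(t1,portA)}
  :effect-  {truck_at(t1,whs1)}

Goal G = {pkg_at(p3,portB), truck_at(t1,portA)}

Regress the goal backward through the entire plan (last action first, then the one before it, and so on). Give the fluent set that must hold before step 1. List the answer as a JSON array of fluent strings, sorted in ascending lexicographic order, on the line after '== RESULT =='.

Work backward from the goal:
  through step 3 (drive(t1,whs1,portA)): drop {truck_at(t1,portA)}, keep {pkg_at(p3,portB)}, require {truck_at(t1,whs1)}
    → {pkg_at(p3,portB), truck_at(t1,whs1)}
  through step 2 (drive(t1,portB,whs1)): drop {truck_at(t1,whs1)}, keep {pkg_at(p3,portB)}, require {truck_at(t1,portB)}
    → {pkg_at(p3,portB), truck_at(t1,portB)}
  through step 1 (unload(p3,t1,portB)): drop {pkg_at(p3,portB)}, keep {truck_at(t1,portB)}, require {in(p3,t1), truck_at(t1,portB)}
    → {in(p3,t1), truck_at(t1,portB)}

== RESULT ==
["in(p3,t1)", "truck_at(t1,portB)"]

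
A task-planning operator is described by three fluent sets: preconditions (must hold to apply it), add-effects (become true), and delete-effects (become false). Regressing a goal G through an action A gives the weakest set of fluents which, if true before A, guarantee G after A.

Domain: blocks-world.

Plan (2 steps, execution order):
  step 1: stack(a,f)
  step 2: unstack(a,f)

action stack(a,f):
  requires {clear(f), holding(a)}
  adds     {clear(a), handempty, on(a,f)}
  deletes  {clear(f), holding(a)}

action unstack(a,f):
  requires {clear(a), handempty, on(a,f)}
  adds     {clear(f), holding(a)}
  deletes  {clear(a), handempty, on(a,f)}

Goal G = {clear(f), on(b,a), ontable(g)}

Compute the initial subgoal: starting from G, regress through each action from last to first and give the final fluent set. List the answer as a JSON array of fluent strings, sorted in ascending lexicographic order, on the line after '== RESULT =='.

Work backward from the goal:
  through step 2 (unstack(a,f)): drop {clear(f)}, keep {on(b,a), ontable(g)}, require {clear(a), handempty, on(a,f)}
    → {clear(a), handempty, on(a,f), on(b,a), ontable(g)}
  through step 1 (stack(a,f)): drop {clear(a), handempty, on(a,f)}, keep {on(b,a), ontable(g)}, require {clear(f), holding(a)}
    → {clear(f), holding(a), on(b,a), ontable(g)}

== RESULT ==
["clear(f)", "holding(a)", "on(b,a)", "ontable(g)"]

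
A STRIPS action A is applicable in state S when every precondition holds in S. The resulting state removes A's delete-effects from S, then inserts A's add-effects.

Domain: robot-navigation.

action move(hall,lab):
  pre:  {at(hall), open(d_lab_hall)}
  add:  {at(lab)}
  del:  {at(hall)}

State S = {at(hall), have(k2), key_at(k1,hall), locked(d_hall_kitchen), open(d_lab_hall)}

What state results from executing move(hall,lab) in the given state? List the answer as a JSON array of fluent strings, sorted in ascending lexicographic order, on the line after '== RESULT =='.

Progress:
  pre ⊆ S: {at(hall), open(d_lab_hall)} ⊆ S  — applicable
  S \ del = {have(k2), key_at(k1,hall), locked(d_hall_kitchen), open(d_lab_hall)}
  ∪ add   = {at(lab), have(k2), key_at(k1,hall), locked(d_hall_kitchen), open(d_lab_hall)}

== RESULT ==
["at(lab)", "have(k2)", "key_at(k1,hall)", "locked(d_hall_kitchen)", "open(d_lab_hall)"]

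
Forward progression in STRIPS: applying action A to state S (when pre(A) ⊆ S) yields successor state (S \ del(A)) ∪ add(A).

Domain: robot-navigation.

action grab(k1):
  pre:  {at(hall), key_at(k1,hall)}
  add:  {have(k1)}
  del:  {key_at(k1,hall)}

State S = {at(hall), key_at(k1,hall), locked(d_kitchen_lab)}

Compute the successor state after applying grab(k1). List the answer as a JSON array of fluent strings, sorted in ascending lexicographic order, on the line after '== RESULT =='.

Progress:
  pre ⊆ S: {at(hall), key_at(k1,hall)} ⊆ S  — applicable
  S \ del = {at(hall), locked(d_kitchen_lab)}
  ∪ add   = {at(hall), have(k1), locked(d_kitchen_lab)}

== RESULT ==
["at(hall)", "have(k1)", "locked(d_kitchen_lab)"]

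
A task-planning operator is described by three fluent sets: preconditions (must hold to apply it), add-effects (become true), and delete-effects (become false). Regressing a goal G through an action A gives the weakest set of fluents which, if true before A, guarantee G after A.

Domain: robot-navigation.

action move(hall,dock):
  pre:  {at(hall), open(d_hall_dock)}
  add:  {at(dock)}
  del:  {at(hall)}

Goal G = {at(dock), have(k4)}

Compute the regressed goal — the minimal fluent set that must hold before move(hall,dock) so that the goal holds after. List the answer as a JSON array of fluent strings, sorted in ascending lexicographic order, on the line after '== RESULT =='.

Regress:
  G ∩ del = {}  (empty — regression defined)
  G \ add = {at(dock), have(k4)} \ {at(dock)} = {have(k4)}
  ∪ pre   = {have(k4)} ∪ {at(hall), open(d_hall_dock)}
          = {at(hall), have(k4), open(d_hall_dock)}

== RESULT ==
["at(hall)", "have(k4)", "open(d_hall_dock)"]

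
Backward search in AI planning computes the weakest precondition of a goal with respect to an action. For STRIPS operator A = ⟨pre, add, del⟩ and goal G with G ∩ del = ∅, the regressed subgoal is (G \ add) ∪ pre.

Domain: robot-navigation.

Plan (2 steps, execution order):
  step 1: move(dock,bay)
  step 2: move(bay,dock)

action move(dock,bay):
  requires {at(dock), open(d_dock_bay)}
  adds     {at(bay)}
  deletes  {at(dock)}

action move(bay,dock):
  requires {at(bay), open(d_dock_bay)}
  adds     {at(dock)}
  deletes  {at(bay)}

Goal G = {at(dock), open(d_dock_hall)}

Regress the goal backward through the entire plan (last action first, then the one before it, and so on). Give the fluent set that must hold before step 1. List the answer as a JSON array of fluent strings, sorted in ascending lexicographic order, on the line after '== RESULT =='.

Regress step by step:
  through step 2 (move(bay,dock)): drop {at(dock)}, keep {open(d_dock_hall)}, require {at(bay), open(d_dock_bay)}
    → {at(bay), open(d_dock_bay), open(d_dock_hall)}
  through step 1 (move(dock,bay)): drop {at(bay)}, keep {open(d_dock_bay), open(d_dock_hall)}, require {at(dock), open(d_dock_bay)}
    → {at(dock), open(d_dock_bay), open(d_dock_hall)}

== RESULT ==
["at(dock)", "open(d_dock_bay)", "open(d_dock_hall)"]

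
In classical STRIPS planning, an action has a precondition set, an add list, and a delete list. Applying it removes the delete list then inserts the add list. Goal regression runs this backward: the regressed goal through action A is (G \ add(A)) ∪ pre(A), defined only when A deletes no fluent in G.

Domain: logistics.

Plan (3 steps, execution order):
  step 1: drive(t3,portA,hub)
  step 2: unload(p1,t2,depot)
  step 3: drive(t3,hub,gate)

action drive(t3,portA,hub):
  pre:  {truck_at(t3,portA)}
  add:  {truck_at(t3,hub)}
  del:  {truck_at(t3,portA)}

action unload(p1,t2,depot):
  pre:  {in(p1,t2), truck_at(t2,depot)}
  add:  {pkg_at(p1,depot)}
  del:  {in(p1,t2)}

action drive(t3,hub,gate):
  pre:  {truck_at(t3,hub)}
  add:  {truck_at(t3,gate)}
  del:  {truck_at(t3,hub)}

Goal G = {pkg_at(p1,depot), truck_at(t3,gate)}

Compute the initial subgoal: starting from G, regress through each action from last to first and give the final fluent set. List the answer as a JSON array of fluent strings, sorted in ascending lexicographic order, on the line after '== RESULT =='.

Work backward from the goal:
  through step 3 (drive(t3,hub,gate)): drop {truck_at(t3,gate)}, keep {pkg_at(p1,depot)}, require {truck_at(t3,hub)}
    → {pkg_at(p1,depot), truck_at(t3,hub)}
  through step 2 (unload(p1,t2,depot)): drop {pkg_at(p1,depot)}, keep {truck_at(t3,hub)}, require {in(p1,t2), truck_at(t2,depot)}
    → {in(p1,t2), truck_at(t2,depot), truck_at(t3,hub)}
  through step 1 (drive(t3,portA,hub)): drop {truck_at(t3,hub)}, keep {in(p1,t2), truck_at(t2,depot)}, require {truck_at(t3,portA)}
    → {in(p1,t2), truck_at(t2,depot), truck_at(t3,portA)}

== RESULT ==
["in(p1,t2)", "truck_at(t2,depot)", "truck_at(t3,portA)"]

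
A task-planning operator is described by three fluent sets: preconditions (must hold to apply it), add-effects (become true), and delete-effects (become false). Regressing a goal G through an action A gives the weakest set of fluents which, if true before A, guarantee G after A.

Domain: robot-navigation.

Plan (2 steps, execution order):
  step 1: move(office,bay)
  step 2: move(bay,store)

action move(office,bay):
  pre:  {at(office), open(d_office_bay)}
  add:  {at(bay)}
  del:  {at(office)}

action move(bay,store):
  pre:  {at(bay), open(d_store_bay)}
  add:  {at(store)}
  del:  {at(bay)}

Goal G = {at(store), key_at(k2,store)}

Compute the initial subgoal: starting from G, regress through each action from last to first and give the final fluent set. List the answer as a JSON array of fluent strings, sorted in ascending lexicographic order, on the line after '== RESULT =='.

Work backward from the goal:
  through step 2 (move(bay,store)): drop {at(store)}, keep {key_at(k2,store)}, require {at(bay), open(d_store_bay)}
    → {at(bay), key_at(k2,store), open(d_store_bay)}
  through step 1 (move(office,bay)): drop {at(bay)}, keep {key_at(k2,store), open(d_store_bay)}, require {at(office), open(d_office_bay)}
    → {at(office), key_at(k2,store), open(d_office_bay), open(d_store_bay)}

== RESULT ==
["at(office)", "key_at(k2,store)", "open(d_office_bay)", "open(d_store_bay)"]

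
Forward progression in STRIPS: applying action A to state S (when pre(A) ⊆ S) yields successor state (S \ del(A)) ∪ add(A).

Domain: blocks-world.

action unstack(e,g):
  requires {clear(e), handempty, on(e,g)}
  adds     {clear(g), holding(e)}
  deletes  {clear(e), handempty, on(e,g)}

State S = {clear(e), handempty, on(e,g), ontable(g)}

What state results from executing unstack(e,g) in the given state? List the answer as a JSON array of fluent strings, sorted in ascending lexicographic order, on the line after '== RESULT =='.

Compute (S \ del) ∪ add:
  pre ⊆ S: {clear(e), handempty, on(e,g)} ⊆ S  — applicable
  S \ del = {ontable(g)}
  ∪ add   = {clear(g), holding(e), ontable(g)}

== RESULT ==
["clear(g)", "holding(e)", "ontable(g)"]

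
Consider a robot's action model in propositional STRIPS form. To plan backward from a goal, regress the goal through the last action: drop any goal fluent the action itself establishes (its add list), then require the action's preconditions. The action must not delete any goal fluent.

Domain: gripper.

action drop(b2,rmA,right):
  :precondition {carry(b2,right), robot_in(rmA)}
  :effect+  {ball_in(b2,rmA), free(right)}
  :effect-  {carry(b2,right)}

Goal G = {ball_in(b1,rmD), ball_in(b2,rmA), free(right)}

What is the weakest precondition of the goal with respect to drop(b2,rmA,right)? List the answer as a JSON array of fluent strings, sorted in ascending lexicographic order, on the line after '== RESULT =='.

Compute (G \ add) ∪ pre:
  G ∩ del = {}  (empty — regression defined)
  G \ add = {ball_in(b1,rmD), ball_in(b2,rmA), free(right)} \ {ball_in(b2,rmA), free(right)} = {ball_in(b1,rmD)}
  ∪ pre   = {ball_in(b1,rmD)} ∪ {carry(b2,right), robot_in(rmA)}
          = {ball_in(b1,rmD), carry(b2,right), robot_in(rmA)}

== RESULT ==
["ball_in(b1,rmD)", "carry(b2,right)", "robot_in(rmA)"]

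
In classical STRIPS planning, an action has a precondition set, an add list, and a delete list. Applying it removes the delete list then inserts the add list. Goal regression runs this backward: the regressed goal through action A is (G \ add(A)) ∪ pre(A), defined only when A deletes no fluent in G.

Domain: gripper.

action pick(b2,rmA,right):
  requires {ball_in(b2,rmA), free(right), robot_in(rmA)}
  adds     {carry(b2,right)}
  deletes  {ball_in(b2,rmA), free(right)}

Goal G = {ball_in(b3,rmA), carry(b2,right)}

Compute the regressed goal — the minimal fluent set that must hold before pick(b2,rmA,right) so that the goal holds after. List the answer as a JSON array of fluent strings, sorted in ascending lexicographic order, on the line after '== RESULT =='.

Regress:
  G ∩ del = {}  (empty — regression defined)
  G \ add = {ball_in(b3,rmA), carry(b2,right)} \ {carry(b2,right)} = {ball_in(b3,rmA)}
  ∪ pre   = {ball_in(b3,rmA)} ∪ {ball_in(b2,rmA), free(right), robot_in(rmA)}
          = {ball_in(b2,rmA), ball_in(b3,rmA), free(right), robot_in(rmA)}

== RESULT ==
["ball_in(b2,rmA)", "ball_in(b3,rmA)", "free(right)", "robot_in(rmA)"]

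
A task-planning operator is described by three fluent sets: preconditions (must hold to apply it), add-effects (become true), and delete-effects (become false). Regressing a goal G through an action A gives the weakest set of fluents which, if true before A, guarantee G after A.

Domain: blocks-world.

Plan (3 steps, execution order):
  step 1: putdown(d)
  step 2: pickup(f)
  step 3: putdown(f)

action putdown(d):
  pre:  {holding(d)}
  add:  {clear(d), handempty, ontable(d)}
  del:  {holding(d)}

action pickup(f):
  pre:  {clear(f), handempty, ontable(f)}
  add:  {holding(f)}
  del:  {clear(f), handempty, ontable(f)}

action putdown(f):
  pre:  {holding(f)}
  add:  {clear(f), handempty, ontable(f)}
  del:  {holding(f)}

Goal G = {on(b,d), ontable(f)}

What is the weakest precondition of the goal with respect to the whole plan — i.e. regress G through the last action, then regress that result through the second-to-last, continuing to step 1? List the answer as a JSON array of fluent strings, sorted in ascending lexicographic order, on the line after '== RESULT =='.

Work backward from the goal:
  through step 3 (putdown(f)): drop {ontable(f)}, keep {on(b,d)}, require {holding(f)}
    → {holding(f), on(b,d)}
  through step 2 (pickup(f)): drop {holding(f)}, keep {on(b,d)}, require {clear(f), handempty, ontable(f)}
    → {clear(f), handempty, on(b,d), ontable(f)}
  through step 1 (putdown(d)): drop {handempty}, keep {clear(f), on(b,d), ontable(f)}, require {holding(d)}
    → {clear(f), holding(d), on(b,d), ontable(f)}

== RESULT ==
["clear(f)", "holding(d)", "on(b,d)", "ontable(f)"]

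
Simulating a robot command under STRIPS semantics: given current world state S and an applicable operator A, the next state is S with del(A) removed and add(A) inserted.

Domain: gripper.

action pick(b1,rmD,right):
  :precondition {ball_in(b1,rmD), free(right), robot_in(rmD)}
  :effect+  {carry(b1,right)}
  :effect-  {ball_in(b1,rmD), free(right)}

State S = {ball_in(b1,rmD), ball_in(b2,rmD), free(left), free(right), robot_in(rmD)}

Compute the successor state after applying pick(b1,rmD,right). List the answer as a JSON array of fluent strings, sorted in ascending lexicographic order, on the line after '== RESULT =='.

Progress:
  pre ⊆ S: {ball_in(b1,rmD), free(right), robot_in(rmD)} ⊆ S  — applicable
  S \ del = {ball_in(b2,rmD), free(left), robot_in(rmD)}
  ∪ add   = {ball_in(b2,rmD), carry(b1,right), free(left), robot_in(rmD)}

== RESULT ==
["ball_in(b2,rmD)", "carry(b1,right)", "free(left)", "robot_in(rmD)"]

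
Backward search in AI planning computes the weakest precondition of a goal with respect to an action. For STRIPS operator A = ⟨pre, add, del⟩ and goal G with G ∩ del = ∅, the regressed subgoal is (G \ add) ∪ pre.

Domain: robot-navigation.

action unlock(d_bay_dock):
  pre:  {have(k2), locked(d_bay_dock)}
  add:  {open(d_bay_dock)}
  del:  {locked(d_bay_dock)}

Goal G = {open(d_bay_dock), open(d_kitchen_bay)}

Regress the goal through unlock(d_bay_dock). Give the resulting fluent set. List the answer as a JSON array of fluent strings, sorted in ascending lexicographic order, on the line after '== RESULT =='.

Regress:
  G ∩ del = {}  (empty — regression defined)
  G \ add = {open(d_bay_dock), open(d_kitchen_bay)} \ {open(d_bay_dock)} = {open(d_kitchen_bay)}
  ∪ pre   = {open(d_kitchen_bay)} ∪ {have(k2), locked(d_bay_dock)}
          = {have(k2), locked(d_bay_dock), open(d_kitchen_bay)}

== RESULT ==
["have(k2)", "locked(d_bay_dock)", "open(d_kitchen_bay)"]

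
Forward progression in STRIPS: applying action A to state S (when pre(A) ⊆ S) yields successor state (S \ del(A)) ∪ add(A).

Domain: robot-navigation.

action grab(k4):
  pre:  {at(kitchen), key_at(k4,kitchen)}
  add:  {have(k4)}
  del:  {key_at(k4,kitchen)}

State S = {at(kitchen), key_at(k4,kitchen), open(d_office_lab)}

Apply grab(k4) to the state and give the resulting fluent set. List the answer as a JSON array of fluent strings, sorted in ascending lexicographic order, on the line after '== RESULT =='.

Progress:
  pre ⊆ S: {at(kitchen), key_at(k4,kitchen)} ⊆ S  — applicable
  S \ del = {at(kitchen), open(d_office_lab)}
  ∪ add   = {at(kitchen), have(k4), open(d_office_lab)}

== RESULT ==
["at(kitchen)", "have(k4)", "open(d_office_lab)"]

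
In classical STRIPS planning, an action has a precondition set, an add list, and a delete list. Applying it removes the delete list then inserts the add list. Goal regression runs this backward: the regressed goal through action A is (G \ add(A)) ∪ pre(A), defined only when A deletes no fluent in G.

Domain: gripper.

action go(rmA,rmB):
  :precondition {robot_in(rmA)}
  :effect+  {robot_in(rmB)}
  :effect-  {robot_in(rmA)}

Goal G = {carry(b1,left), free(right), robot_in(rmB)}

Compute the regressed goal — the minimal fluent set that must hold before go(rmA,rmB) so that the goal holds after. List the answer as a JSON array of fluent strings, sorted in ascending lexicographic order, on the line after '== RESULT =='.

Compute (G \ add) ∪ pre:
  G ∩ del = {}  (empty — regression defined)
  G \ add = {carry(b1,left), free(right), robot_in(rmB)} \ {robot_in(rmB)} = {carry(b1,left), free(right)}
  ∪ pre   = {carry(b1,left), free(right)} ∪ {robot_in(rmA)}
          = {carry(b1,left), free(right), robot_in(rmA)}

== RESULT ==
["carry(b1,left)", "free(right)", "robot_in(rmA)"]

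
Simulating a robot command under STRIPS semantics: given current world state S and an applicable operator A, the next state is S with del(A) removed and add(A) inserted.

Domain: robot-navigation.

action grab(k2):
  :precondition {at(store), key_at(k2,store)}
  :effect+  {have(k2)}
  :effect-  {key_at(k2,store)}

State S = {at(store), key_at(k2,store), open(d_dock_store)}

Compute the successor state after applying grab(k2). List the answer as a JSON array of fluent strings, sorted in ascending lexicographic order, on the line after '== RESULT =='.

Compute (S \ del) ∪ add:
  pre ⊆ S: {at(store), key_at(k2,store)} ⊆ S  — applicable
  S \ del = {at(store), open(d_dock_store)}
  ∪ add   = {at(store), have(k2), open(d_dock_store)}

== RESULT ==
["at(store)", "have(k2)", "open(d_dock_store)"]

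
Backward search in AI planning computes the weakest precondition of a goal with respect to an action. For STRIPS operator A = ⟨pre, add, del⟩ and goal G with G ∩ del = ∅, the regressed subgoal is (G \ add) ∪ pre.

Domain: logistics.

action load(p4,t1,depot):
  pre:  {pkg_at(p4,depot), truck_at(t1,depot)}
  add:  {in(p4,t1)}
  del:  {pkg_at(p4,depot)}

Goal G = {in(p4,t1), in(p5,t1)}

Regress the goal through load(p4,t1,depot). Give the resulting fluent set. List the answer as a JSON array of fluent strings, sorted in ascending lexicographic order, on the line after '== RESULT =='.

Compute (G \ add) ∪ pre:
  G ∩ del = {}  (empty — regression defined)
  G \ add = {in(p4,t1), in(p5,t1)} \ {in(p4,t1)} = {in(p5,t1)}
  ∪ pre   = {in(p5,t1)} ∪ {pkg_at(p4,depot), truck_at(t1,depot)}
          = {in(p5,t1), pkg_at(p4,depot), truck_at(t1,depot)}

== RESULT ==
["in(p5,t1)", "pkg_at(p4,depot)", "truck_at(t1,depot)"]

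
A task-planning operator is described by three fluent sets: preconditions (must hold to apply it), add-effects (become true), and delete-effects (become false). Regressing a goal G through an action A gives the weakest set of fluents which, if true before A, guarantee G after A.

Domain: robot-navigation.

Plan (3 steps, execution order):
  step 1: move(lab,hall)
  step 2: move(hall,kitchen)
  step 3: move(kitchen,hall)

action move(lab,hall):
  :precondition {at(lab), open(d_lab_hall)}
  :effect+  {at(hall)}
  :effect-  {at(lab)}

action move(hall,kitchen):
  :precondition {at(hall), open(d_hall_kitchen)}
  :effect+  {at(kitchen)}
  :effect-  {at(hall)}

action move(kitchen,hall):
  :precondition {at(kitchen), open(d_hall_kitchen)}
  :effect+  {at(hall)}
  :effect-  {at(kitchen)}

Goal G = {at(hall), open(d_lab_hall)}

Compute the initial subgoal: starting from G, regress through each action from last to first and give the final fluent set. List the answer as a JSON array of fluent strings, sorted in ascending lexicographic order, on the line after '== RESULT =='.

Regress step by step:
  through step 3 (move(kitchen,hall)): drop {at(hall)}, keep {open(d_lab_hall)}, require {at(kitchen), open(d_hall_kitchen)}
    → {at(kitchen), open(d_hall_kitchen), open(d_lab_hall)}
  through step 2 (move(hall,kitchen)): drop {at(kitchen)}, keep {open(d_hall_kitchen), open(d_lab_hall)}, require {at(hall), open(d_hall_kitchen)}
    → {at(hall), open(d_hall_kitchen), open(d_lab_hall)}
  through step 1 (move(lab,hall)): drop {at(hall)}, keep {open(d_hall_kitchen), open(d_lab_hall)}, require {at(lab), open(d_lab_hall)}
    → {at(lab), open(d_hall_kitchen), open(d_lab_hall)}

== RESULT ==
["at(lab)", "open(d_hall_kitchen)", "open(d_lab_hall)"]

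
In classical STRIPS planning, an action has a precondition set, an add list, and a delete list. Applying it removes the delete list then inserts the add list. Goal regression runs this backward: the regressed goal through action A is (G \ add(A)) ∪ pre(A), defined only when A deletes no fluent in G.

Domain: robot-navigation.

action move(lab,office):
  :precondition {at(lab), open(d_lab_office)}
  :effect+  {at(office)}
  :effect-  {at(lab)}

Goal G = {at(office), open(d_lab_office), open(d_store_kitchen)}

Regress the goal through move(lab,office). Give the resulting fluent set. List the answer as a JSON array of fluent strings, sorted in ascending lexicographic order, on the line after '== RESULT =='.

Regress:
  G ∩ del = {}  (empty — regression defined)
  G \ add = {at(office), open(d_lab_office), open(d_store_kitchen)} \ {at(office)} = {open(d_lab_office), open(d_store_kitchen)}
  ∪ pre   = {open(d_lab_office), open(d_store_kitchen)} ∪ {at(lab), open(d_lab_office)}
          = {at(lab), open(d_lab_office), open(d_store_kitchen)}

== RESULT ==
["at(lab)", "open(d_lab_office)", "open(d_store_kitchen)"]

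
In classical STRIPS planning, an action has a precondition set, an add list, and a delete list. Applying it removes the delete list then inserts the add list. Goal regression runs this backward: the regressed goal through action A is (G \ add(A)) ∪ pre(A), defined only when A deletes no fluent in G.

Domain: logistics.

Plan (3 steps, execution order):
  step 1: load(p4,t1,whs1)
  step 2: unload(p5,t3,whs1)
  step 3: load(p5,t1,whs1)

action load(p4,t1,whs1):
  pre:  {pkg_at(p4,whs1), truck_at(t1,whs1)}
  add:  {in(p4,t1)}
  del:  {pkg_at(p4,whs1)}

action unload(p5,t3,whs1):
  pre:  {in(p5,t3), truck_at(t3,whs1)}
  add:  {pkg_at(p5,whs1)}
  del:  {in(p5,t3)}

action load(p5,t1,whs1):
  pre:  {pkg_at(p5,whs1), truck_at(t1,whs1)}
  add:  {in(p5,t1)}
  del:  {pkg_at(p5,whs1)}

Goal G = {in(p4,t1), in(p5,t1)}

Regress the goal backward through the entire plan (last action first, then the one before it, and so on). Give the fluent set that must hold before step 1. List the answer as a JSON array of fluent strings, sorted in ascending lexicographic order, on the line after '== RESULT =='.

Work backward from the goal:
  through step 3 (load(p5,t1,whs1)): drop {in(p5,t1)}, keep {in(p4,t1)}, require {pkg_at(p5,whs1), truck_at(t1,whs1)}
    → {in(p4,t1), pkg_at(p5,whs1), truck_at(t1,whs1)}
  through step 2 (unload(p5,t3,whs1)): drop {pkg_at(p5,whs1)}, keep {in(p4,t1), truck_at(t1,whs1)}, require {in(p5,t3), truck_at(t3,whs1)}
    → {in(p4,t1), in(p5,t3), truck_at(t1,whs1), truck_at(t3,whs1)}
  through step 1 (load(p4,t1,whs1)): drop {in(p4,t1)}, keep {in(p5,t3), truck_at(t1,whs1), truck_at(t3,whs1)}, require {pkg_at(p4,whs1), truck_at(t1,whs1)}
    → {in(p5,t3), pkg_at(p4,whs1), truck_at(t1,whs1), truck_at(t3,whs1)}

== RESULT ==
["in(p5,t3)", "pkg_at(p4,whs1)", "truck_at(t1,whs1)", "truck_at(t3,whs1)"]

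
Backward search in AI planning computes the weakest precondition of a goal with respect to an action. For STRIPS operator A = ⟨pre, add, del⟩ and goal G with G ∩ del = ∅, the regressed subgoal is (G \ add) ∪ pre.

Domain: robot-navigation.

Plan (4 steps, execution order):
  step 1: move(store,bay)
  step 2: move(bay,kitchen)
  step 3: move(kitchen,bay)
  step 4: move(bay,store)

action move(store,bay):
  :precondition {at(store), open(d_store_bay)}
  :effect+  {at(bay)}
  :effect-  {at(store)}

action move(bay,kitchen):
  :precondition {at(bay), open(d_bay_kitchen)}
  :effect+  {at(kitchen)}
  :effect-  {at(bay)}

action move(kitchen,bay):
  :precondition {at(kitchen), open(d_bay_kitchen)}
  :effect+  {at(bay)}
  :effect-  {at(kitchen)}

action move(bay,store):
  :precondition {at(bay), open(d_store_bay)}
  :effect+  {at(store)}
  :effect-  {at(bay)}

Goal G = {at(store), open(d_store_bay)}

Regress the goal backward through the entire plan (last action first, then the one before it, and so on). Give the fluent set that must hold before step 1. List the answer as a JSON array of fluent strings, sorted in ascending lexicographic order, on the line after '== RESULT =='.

Work backward from the goal:
  through step 4 (move(bay,store)): drop {at(store)}, keep {open(d_store_bay)}, require {at(bay), open(d_store_bay)}
    → {at(bay), open(d_store_bay)}
  through step 3 (move(kitchen,bay)): drop {at(bay)}, keep {open(d_store_bay)}, require {at(kitchen), open(d_bay_kitchen)}
    → {at(kitchen), open(d_bay_kitchen), open(d_store_bay)}
  through step 2 (move(bay,kitchen)): drop {at(kitchen)}, keep {open(d_bay_kitchen), open(d_store_bay)}, require {at(bay), open(d_bay_kitchen)}
    → {at(bay), open(d_bay_kitchen), open(d_store_bay)}
  through step 1 (move(store,bay)): drop {at(bay)}, keep {open(d_bay_kitchen), open(d_store_bay)}, require {at(store), open(d_store_bay)}
    → {at(store), open(d_bay_kitchen), open(d_store_bay)}

== RESULT ==
["at(store)", "open(d_bay_kitchen)", "open(d_store_bay)"]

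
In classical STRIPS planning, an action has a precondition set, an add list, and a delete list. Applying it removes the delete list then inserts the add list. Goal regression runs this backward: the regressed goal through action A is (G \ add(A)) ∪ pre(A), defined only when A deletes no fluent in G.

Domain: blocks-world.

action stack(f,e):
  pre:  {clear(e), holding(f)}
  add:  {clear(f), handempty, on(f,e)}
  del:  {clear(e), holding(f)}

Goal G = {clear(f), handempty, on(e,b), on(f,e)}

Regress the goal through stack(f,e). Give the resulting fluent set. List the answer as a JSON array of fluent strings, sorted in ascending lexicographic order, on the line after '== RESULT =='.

Regress:
  G ∩ del = {}  (empty — regression defined)
  G \ add = {clear(f), handempty, on(e,b), on(f,e)} \ {clear(f), handempty, on(f,e)} = {on(e,b)}
  ∪ pre   = {on(e,b)} ∪ {clear(e), holding(f)}
          = {clear(e), holding(f), on(e,b)}

== RESULT ==
["clear(e)", "holding(f)", "on(e,b)"]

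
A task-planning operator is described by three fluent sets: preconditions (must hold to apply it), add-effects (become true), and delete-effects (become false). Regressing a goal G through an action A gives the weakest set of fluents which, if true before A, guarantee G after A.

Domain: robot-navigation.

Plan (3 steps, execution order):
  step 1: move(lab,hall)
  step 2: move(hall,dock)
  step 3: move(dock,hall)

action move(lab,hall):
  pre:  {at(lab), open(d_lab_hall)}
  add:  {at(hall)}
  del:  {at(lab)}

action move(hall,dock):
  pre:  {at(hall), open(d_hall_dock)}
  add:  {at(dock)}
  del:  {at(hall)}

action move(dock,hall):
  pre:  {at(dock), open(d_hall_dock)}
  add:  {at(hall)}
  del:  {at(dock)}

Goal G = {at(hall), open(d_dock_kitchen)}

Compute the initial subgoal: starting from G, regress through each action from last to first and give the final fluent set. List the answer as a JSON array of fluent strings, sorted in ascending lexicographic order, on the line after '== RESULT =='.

Regress step by step:
  through step 3 (move(dock,hall)): drop {at(hall)}, keep {open(d_dock_kitchen)}, require {at(dock), open(d_hall_dock)}
    → {at(dock), open(d_dock_kitchen), open(d_hall_dock)}
  through step 2 (move(hall,dock)): drop {at(dock)}, keep {open(d_dock_kitchen), open(d_hall_dock)}, require {at(hall), open(d_hall_dock)}
    → {at(hall), open(d_dock_kitchen), open(d_hall_dock)}
  through step 1 (move(lab,hall)): drop {at(hall)}, keep {open(d_dock_kitchen), open(d_hall_dock)}, require {at(lab), open(d_lab_hall)}
    → {at(lab), open(d_dock_kitchen), open(d_hall_dock), open(d_lab_hall)}

== RESULT ==
["at(lab)", "open(d_dock_kitchen)", "open(d_hall_dock)", "open(d_lab_hall)"]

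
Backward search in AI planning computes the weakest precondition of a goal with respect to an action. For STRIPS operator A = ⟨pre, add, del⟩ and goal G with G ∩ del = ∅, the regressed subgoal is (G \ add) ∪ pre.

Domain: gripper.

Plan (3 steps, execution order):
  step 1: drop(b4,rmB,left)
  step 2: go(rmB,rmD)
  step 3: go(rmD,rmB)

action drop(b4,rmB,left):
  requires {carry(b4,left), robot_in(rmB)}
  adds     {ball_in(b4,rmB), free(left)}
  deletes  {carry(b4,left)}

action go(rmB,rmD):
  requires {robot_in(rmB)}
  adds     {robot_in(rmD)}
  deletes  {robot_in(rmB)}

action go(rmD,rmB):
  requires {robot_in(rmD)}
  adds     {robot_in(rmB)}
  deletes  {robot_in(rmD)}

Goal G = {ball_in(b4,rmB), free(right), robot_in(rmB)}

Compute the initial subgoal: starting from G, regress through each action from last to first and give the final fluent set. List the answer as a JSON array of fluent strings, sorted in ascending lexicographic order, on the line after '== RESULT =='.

Regress step by step:
  through step 3 (go(rmD,rmB)): drop {robot_in(rmB)}, keep {ball_in(b4,rmB), free(right)}, require {robot_in(rmD)}
    → {ball_in(b4,rmB), free(right), robot_in(rmD)}
  through step 2 (go(rmB,rmD)): drop {robot_in(rmD)}, keep {ball_in(b4,rmB), free(right)}, require {robot_in(rmB)}
    → {ball_in(b4,rmB), free(right), robot_in(rmB)}
  through step 1 (drop(b4,rmB,left)): drop {ball_in(b4,rmB)}, keep {free(right), robot_in(rmB)}, require {carry(b4,left), robot_in(rmB)}
    → {carry(b4,left), free(right), robot_in(rmB)}

== RESULT ==
["carry(b4,left)", "free(right)", "robot_in(rmB)"]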